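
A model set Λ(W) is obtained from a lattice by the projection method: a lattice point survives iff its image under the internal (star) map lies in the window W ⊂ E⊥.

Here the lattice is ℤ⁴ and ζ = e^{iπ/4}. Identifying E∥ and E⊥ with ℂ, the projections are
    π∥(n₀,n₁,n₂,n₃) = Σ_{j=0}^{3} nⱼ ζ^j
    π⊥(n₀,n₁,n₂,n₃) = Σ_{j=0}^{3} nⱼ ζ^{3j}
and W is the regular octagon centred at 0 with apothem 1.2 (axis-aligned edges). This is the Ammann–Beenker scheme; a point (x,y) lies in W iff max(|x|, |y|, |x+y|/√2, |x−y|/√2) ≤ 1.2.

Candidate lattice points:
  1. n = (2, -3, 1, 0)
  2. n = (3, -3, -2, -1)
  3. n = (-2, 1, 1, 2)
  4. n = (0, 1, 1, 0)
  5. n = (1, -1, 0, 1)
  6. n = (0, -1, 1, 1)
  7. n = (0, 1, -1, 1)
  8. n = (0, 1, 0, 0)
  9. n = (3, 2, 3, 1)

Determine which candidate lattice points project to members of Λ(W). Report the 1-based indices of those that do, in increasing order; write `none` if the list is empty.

4, 8

Internal map: ζ^{3j} for j=0..3 gives (1,0), (−√2/2,√2/2), (0,−1), (√2/2,√2/2).
candidate 1: n = (2, -3, 1, 0) → π⊥ ≈ (+4.121320, -3.121320); max(|x|,|y|,|x±y|/√2) = 5.121320 > 1.2 ⇒ ∉ W
candidate 2: n = (3, -3, -2, -1) → π⊥ ≈ (+4.414214, -0.828427); max(|x|,|y|,|x±y|/√2) = 4.414214 > 1.2 ⇒ ∉ W
candidate 3: n = (-2, 1, 1, 2) → π⊥ ≈ (-1.292893, +1.121320); max(|x|,|y|,|x±y|/√2) = 1.707107 > 1.2 ⇒ ∉ W
candidate 4: n = (0, 1, 1, 0) → π⊥ ≈ (-0.707107, -0.292893); max(|x|,|y|,|x±y|/√2) = 0.707107 ≤ 1.2 ⇒ ∈ W
candidate 5: n = (1, -1, 0, 1) → π⊥ ≈ (+2.414214, +0.000000); max(|x|,|y|,|x±y|/√2) = 2.414214 > 1.2 ⇒ ∉ W
candidate 6: n = (0, -1, 1, 1) → π⊥ ≈ (+1.414214, -1.000000); max(|x|,|y|,|x±y|/√2) = 1.707107 > 1.2 ⇒ ∉ W
candidate 7: n = (0, 1, -1, 1) → π⊥ ≈ (+0.000000, +2.414214); max(|x|,|y|,|x±y|/√2) = 2.414214 > 1.2 ⇒ ∉ W
candidate 8: n = (0, 1, 0, 0) → π⊥ ≈ (-0.707107, +0.707107); max(|x|,|y|,|x±y|/√2) = 1.000000 ≤ 1.2 ⇒ ∈ W
candidate 9: n = (3, 2, 3, 1) → π⊥ ≈ (+2.292893, -0.878680); max(|x|,|y|,|x±y|/√2) = 2.292893 > 1.2 ⇒ ∉ W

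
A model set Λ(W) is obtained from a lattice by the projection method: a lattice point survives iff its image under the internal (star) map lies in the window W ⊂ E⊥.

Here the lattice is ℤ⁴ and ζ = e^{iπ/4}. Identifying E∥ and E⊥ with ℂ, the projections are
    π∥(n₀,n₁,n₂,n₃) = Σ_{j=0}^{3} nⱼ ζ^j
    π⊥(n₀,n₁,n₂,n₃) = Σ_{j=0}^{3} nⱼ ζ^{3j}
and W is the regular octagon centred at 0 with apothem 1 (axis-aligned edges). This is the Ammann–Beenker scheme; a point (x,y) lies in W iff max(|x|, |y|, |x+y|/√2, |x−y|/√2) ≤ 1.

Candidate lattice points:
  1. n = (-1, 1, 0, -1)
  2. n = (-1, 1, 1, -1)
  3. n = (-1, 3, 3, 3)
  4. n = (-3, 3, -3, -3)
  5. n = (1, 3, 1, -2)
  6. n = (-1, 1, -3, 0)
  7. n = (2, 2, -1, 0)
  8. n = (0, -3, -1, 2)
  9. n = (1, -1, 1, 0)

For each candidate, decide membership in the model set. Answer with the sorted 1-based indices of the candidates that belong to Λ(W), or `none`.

Internal map: ζ^{3j} for j=0..3 gives (1,0), (−√2/2,√2/2), (0,−1), (√2/2,√2/2).
#1 (-1, 1, 0, -1): internal (-2.414214, 0.000000); octagon support 2.414214 vs apothem 1 → ∉ W
#2 (-1, 1, 1, -1): internal (-2.414214, -1.000000); octagon support 2.414214 vs apothem 1 → ∉ W
#3 (-1, 3, 3, 3): internal (-1.000000, 1.242641); octagon support 1.585786 vs apothem 1 → ∉ W
#4 (-3, 3, -3, -3): internal (-7.242641, 3.000000); octagon support 7.242641 vs apothem 1 → ∉ W
#5 (1, 3, 1, -2): internal (-2.535534, -0.292893); octagon support 2.535534 vs apothem 1 → ∉ W
#6 (-1, 1, -3, 0): internal (-1.707107, 3.707107); octagon support 3.828427 vs apothem 1 → ∉ W
#7 (2, 2, -1, 0): internal (0.585786, 2.414214); octagon support 2.414214 vs apothem 1 → ∉ W
#8 (0, -3, -1, 2): internal (3.535534, 0.292893); octagon support 3.535534 vs apothem 1 → ∉ W
#9 (1, -1, 1, 0): internal (1.707107, -1.707107); octagon support 2.414214 vs apothem 1 → ∉ W

none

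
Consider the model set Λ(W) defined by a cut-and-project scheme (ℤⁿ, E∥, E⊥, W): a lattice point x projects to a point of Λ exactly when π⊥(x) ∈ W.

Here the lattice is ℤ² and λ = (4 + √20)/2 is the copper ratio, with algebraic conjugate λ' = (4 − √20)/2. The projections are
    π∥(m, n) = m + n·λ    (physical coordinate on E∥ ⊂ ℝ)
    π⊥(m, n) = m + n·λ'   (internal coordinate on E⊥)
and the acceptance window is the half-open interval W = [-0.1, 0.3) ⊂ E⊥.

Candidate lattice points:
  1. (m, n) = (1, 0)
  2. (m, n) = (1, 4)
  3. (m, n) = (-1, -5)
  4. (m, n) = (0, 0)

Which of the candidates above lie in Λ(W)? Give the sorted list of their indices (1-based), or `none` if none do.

2, 3, 4

λ' = (4−√20)/2 ≈ -0.236068.
[1] lift (1,0): star map gives 1.000000; window check -0.1 ≤ 1.000000 < 0.3 is false → out
[2] lift (1,4): star map gives 0.055728; window check -0.1 ≤ 0.055728 < 0.3 is true → IN Λ
[3] lift (-1,-5): star map gives 0.180340; window check -0.1 ≤ 0.180340 < 0.3 is true → IN Λ
[4] lift (0,0): star map gives 0.000000; window check -0.1 ≤ 0.000000 < 0.3 is true → IN Λ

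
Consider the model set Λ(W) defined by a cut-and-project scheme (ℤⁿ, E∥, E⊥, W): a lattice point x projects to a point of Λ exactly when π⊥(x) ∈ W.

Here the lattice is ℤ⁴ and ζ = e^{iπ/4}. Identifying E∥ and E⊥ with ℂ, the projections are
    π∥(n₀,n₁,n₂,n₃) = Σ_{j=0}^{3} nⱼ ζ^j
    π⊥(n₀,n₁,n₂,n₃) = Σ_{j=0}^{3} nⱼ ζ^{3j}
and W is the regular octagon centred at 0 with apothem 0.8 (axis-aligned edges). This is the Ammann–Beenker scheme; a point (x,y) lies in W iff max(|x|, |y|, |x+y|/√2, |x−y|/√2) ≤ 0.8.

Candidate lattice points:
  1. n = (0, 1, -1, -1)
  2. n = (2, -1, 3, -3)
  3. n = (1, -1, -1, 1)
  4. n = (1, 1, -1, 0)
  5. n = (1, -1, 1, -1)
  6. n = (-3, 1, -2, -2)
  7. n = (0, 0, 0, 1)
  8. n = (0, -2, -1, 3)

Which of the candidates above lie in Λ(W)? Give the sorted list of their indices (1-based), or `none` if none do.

none

With ζ = e^{iπ/4} the internal vectors are ζ^0,ζ^3,ζ^6,ζ^9.
candidate 1: n = (0, 1, -1, -1) → π⊥ ≈ (-1.414214, +1.000000); max(|x|,|y|,|x±y|/√2) = 1.707107 > 0.8 ⇒ ∉ W
candidate 2: n = (2, -1, 3, -3) → π⊥ ≈ (+0.585786, -5.828427); max(|x|,|y|,|x±y|/√2) = 5.828427 > 0.8 ⇒ ∉ W
candidate 3: n = (1, -1, -1, 1) → π⊥ ≈ (+2.414214, +1.000000); max(|x|,|y|,|x±y|/√2) = 2.414214 > 0.8 ⇒ ∉ W
candidate 4: n = (1, 1, -1, 0) → π⊥ ≈ (+0.292893, +1.707107); max(|x|,|y|,|x±y|/√2) = 1.707107 > 0.8 ⇒ ∉ W
candidate 5: n = (1, -1, 1, -1) → π⊥ ≈ (+1.000000, -2.414214); max(|x|,|y|,|x±y|/√2) = 2.414214 > 0.8 ⇒ ∉ W
candidate 6: n = (-3, 1, -2, -2) → π⊥ ≈ (-5.121320, +1.292893); max(|x|,|y|,|x±y|/√2) = 5.121320 > 0.8 ⇒ ∉ W
candidate 7: n = (0, 0, 0, 1) → π⊥ ≈ (+0.707107, +0.707107); max(|x|,|y|,|x±y|/√2) = 1.000000 > 0.8 ⇒ ∉ W
candidate 8: n = (0, -2, -1, 3) → π⊥ ≈ (+3.535534, +1.707107); max(|x|,|y|,|x±y|/√2) = 3.707107 > 0.8 ⇒ ∉ W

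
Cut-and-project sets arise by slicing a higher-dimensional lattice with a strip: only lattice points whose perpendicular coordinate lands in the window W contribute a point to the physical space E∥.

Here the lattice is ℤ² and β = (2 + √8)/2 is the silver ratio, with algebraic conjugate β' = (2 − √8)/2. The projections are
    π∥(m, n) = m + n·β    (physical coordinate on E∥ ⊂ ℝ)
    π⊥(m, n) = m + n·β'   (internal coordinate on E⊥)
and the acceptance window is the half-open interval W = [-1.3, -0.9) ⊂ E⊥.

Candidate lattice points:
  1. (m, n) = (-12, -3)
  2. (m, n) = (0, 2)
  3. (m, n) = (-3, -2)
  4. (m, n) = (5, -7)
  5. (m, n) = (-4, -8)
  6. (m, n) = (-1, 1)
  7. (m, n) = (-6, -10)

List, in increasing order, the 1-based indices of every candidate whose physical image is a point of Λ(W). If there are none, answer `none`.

Compute β' = (2−√8)/2 = -0.41421, so π⊥(m,n) = m -0.41421·n.
candidate 1: (m,n)=(-12,-3) → π∥ = -12-3·β ≈ -19.24264, π⊥ = -12-3·β' ≈ -10.75736 ∉ [-1.3, -0.9) ⇒ out
candidate 2: (m,n)=(0,2) → π∥ = 0+2·β ≈ 4.82843, π⊥ = 0+2·β' ≈ -0.82843 ∉ [-1.3, -0.9) ⇒ out
candidate 3: (m,n)=(-3,-2) → π∥ = -3-2·β ≈ -7.82843, π⊥ = -3-2·β' ≈ -2.17157 ∉ [-1.3, -0.9) ⇒ out
candidate 4: (m,n)=(5,-7) → π∥ = 5-7·β ≈ -11.89949, π⊥ = 5-7·β' ≈ 7.89949 ∉ [-1.3, -0.9) ⇒ out
candidate 5: (m,n)=(-4,-8) → π∥ = -4-8·β ≈ -23.31371, π⊥ = -4-8·β' ≈ -0.68629 ∉ [-1.3, -0.9) ⇒ out
candidate 6: (m,n)=(-1,1) → π∥ = -1+1·β ≈ 1.41421, π⊥ = -1+1·β' ≈ -1.41421 ∉ [-1.3, -0.9) ⇒ out
candidate 7: (m,n)=(-6,-10) → π∥ = -6-10·β ≈ -30.14214, π⊥ = -6-10·β' ≈ -1.85786 ∉ [-1.3, -0.9) ⇒ out

none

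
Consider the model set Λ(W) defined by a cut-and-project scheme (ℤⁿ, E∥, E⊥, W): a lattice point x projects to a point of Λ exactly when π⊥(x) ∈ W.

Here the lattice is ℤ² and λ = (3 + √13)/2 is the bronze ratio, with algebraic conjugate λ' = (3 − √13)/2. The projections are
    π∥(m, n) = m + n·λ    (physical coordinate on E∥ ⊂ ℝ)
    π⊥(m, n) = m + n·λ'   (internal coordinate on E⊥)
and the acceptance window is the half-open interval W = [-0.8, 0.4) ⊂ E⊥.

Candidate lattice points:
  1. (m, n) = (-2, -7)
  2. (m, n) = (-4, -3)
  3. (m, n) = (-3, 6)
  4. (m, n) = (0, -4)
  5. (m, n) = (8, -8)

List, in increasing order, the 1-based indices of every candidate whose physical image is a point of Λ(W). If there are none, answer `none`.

Compute λ' = (3−√13)/2 = -0.302776, so π⊥(m,n) = m -0.302776·n.
candidate 1: (m,n)=(-2,-7) → π∥ = -2-7·λ ≈ -25.119429, π⊥ = -2-7·λ' ≈ 0.119429 ∈ [-0.8, 0.4) ⇒ IN Λ
candidate 2: (m,n)=(-4,-3) → π∥ = -4-3·λ ≈ -13.908327, π⊥ = -4-3·λ' ≈ -3.091673 ∉ [-0.8, 0.4) ⇒ out
candidate 3: (m,n)=(-3,6) → π∥ = -3+6·λ ≈ 16.816654, π⊥ = -3+6·λ' ≈ -4.816654 ∉ [-0.8, 0.4) ⇒ out
candidate 4: (m,n)=(0,-4) → π∥ = 0-4·λ ≈ -13.211103, π⊥ = 0-4·λ' ≈ 1.211103 ∉ [-0.8, 0.4) ⇒ out
candidate 5: (m,n)=(8,-8) → π∥ = 8-8·λ ≈ -18.422205, π⊥ = 8-8·λ' ≈ 10.422205 ∉ [-0.8, 0.4) ⇒ out

1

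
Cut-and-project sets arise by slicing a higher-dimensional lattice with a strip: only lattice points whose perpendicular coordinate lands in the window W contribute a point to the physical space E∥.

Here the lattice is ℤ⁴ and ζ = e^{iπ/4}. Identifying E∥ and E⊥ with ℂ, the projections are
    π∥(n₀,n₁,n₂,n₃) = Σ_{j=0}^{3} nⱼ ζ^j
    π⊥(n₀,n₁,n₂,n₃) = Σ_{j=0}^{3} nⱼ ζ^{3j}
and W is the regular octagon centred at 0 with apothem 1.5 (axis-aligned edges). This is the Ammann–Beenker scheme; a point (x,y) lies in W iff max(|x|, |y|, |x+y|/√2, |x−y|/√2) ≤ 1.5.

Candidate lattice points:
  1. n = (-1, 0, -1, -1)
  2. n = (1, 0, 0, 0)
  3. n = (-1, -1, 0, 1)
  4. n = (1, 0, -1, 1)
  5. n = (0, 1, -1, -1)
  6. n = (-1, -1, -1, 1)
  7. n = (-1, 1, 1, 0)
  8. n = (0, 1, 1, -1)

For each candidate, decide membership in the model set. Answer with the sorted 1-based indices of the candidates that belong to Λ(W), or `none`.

2, 3, 6

π⊥(n) = n₀ + n₁ζ³ + n₂ζ⁶ + n₃ζ⁹ where ζ = e^{iπ/4}.
candidate 1: n = (-1, 0, -1, -1) → π⊥ ≈ (-1.70711, +0.29289); max(|x|,|y|,|x±y|/√2) = 1.70711 > 1.5 ⇒ ∉ W
candidate 2: n = (1, 0, 0, 0) → π⊥ ≈ (+1.00000, +0.00000); max(|x|,|y|,|x±y|/√2) = 1.00000 ≤ 1.5 ⇒ ∈ W
candidate 3: n = (-1, -1, 0, 1) → π⊥ ≈ (+0.41421, +0.00000); max(|x|,|y|,|x±y|/√2) = 0.41421 ≤ 1.5 ⇒ ∈ W
candidate 4: n = (1, 0, -1, 1) → π⊥ ≈ (+1.70711, +1.70711); max(|x|,|y|,|x±y|/√2) = 2.41421 > 1.5 ⇒ ∉ W
candidate 5: n = (0, 1, -1, -1) → π⊥ ≈ (-1.41421, +1.00000); max(|x|,|y|,|x±y|/√2) = 1.70711 > 1.5 ⇒ ∉ W
candidate 6: n = (-1, -1, -1, 1) → π⊥ ≈ (+0.41421, +1.00000); max(|x|,|y|,|x±y|/√2) = 1.00000 ≤ 1.5 ⇒ ∈ W
candidate 7: n = (-1, 1, 1, 0) → π⊥ ≈ (-1.70711, -0.29289); max(|x|,|y|,|x±y|/√2) = 1.70711 > 1.5 ⇒ ∉ W
candidate 8: n = (0, 1, 1, -1) → π⊥ ≈ (-1.41421, -1.00000); max(|x|,|y|,|x±y|/√2) = 1.70711 > 1.5 ⇒ ∉ W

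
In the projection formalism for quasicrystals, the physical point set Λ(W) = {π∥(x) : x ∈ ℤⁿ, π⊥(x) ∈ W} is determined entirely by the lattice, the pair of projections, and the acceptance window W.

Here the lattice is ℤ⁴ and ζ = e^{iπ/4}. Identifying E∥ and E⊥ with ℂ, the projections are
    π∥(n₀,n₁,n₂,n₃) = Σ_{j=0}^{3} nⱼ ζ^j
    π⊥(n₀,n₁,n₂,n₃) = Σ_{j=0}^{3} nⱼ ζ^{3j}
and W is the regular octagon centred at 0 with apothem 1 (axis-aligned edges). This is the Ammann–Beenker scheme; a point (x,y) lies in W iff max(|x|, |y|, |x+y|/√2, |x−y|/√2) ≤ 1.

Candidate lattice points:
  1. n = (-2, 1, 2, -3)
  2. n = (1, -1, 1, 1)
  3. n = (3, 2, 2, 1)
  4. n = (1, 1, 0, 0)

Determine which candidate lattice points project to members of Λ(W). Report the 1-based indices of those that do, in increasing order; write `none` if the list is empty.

4

Internal map: ζ^{3j} for j=0..3 gives (1,0), (−√2/2,√2/2), (0,−1), (√2/2,√2/2).
#1 (-2, 1, 2, -3): internal (-4.82843, -3.41421); octagon support 5.82843 vs apothem 1 → ∉ W
#2 (1, -1, 1, 1): internal (2.41421, -1.00000); octagon support 2.41421 vs apothem 1 → ∉ W
#3 (3, 2, 2, 1): internal (2.29289, 0.12132); octagon support 2.29289 vs apothem 1 → ∉ W
#4 (1, 1, 0, 0): internal (0.29289, 0.70711); octagon support 0.70711 vs apothem 1 → ∈ W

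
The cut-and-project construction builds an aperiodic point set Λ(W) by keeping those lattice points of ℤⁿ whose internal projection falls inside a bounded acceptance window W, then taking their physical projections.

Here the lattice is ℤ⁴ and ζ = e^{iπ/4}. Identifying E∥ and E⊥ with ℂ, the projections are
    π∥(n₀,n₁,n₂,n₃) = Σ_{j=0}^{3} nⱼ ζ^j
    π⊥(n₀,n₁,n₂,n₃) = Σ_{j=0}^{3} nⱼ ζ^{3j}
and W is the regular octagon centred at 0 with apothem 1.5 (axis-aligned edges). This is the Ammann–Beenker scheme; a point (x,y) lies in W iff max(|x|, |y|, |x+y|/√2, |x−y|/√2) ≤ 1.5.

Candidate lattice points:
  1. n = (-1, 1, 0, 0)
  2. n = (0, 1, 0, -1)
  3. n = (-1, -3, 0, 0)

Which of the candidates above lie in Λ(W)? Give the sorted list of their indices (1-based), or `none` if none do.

2

Internal map: ζ^{3j} for j=0..3 gives (1,0), (−√2/2,√2/2), (0,−1), (√2/2,√2/2).
candidate 1: n = (-1, 1, 0, 0) → π⊥ ≈ (-1.7071, +0.7071); max(|x|,|y|,|x±y|/√2) = 1.7071 > 1.5 ⇒ ∉ W
candidate 2: n = (0, 1, 0, -1) → π⊥ ≈ (-1.4142, +0.0000); max(|x|,|y|,|x±y|/√2) = 1.4142 ≤ 1.5 ⇒ ∈ W
candidate 3: n = (-1, -3, 0, 0) → π⊥ ≈ (+1.1213, -2.1213); max(|x|,|y|,|x±y|/√2) = 2.2929 > 1.5 ⇒ ∉ W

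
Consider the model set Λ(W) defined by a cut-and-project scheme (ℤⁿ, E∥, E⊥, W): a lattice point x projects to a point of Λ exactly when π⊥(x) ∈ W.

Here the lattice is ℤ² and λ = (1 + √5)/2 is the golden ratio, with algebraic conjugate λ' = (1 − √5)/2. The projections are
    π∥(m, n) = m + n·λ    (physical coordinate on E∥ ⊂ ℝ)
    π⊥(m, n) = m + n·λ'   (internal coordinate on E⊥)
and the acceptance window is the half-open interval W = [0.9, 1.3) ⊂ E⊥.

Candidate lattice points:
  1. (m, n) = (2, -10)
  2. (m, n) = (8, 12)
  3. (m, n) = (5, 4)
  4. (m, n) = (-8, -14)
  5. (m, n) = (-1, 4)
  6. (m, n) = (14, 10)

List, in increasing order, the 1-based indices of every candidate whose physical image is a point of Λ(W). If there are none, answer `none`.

none

λ' = (1−√5)/2 ≈ -0.61803.
[1] lift (2,-10): star map gives 8.18034; window check 0.9 ≤ 8.18034 < 1.3 is false → out
[2] lift (8,12): star map gives 0.58359; window check 0.9 ≤ 0.58359 < 1.3 is false → out
[3] lift (5,4): star map gives 2.52786; window check 0.9 ≤ 2.52786 < 1.3 is false → out
[4] lift (-8,-14): star map gives 0.65248; window check 0.9 ≤ 0.65248 < 1.3 is false → out
[5] lift (-1,4): star map gives -3.47214; window check 0.9 ≤ -3.47214 < 1.3 is false → out
[6] lift (14,10): star map gives 7.81966; window check 0.9 ≤ 7.81966 < 1.3 is false → out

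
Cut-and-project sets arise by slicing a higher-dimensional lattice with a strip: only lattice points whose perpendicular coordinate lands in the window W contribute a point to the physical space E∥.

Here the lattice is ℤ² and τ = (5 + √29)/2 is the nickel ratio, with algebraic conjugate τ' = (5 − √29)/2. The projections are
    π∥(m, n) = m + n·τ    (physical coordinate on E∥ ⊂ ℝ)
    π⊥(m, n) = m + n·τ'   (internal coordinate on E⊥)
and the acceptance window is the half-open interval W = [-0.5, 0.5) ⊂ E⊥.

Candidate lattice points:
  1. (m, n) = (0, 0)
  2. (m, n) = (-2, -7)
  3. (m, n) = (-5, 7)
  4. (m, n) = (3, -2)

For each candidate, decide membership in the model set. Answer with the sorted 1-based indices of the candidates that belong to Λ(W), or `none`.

Numerically τ ≈ 5.19258 and τ' = −1/τ ≈ -0.19258.
[1] lift (0,0): star map gives 0.00000; window check -0.5 ≤ 0.00000 < 0.5 is true → IN Λ
[2] lift (-2,-7): star map gives -0.65192; window check -0.5 ≤ -0.65192 < 0.5 is false → out
[3] lift (-5,7): star map gives -6.34808; window check -0.5 ≤ -6.34808 < 0.5 is false → out
[4] lift (3,-2): star map gives 3.38516; window check -0.5 ≤ 3.38516 < 0.5 is false → out

1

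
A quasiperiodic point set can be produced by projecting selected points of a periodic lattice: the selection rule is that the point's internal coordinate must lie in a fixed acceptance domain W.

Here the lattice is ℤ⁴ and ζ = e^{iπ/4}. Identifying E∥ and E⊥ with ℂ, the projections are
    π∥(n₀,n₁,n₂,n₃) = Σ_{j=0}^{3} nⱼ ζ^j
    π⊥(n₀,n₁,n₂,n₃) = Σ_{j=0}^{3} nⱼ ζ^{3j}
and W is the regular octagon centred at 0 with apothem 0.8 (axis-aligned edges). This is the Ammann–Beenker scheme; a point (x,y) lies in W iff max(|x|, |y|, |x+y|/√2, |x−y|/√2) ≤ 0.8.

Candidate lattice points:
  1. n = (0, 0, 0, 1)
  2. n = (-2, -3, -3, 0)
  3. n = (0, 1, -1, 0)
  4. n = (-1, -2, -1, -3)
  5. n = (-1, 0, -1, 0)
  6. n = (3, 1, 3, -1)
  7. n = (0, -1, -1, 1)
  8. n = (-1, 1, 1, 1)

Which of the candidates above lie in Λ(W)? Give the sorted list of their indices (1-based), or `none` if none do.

none

With ζ = e^{iπ/4} the internal vectors are ζ^0,ζ^3,ζ^6,ζ^9.
candidate 1: n = (0, 0, 0, 1) → π⊥ ≈ (+0.7071, +0.7071); max(|x|,|y|,|x±y|/√2) = 1.0000 > 0.8 ⇒ ∉ W
candidate 2: n = (-2, -3, -3, 0) → π⊥ ≈ (+0.1213, +0.8787); max(|x|,|y|,|x±y|/√2) = 0.8787 > 0.8 ⇒ ∉ W
candidate 3: n = (0, 1, -1, 0) → π⊥ ≈ (-0.7071, +1.7071); max(|x|,|y|,|x±y|/√2) = 1.7071 > 0.8 ⇒ ∉ W
candidate 4: n = (-1, -2, -1, -3) → π⊥ ≈ (-1.7071, -2.5355); max(|x|,|y|,|x±y|/√2) = 3.0000 > 0.8 ⇒ ∉ W
candidate 5: n = (-1, 0, -1, 0) → π⊥ ≈ (-1.0000, +1.0000); max(|x|,|y|,|x±y|/√2) = 1.4142 > 0.8 ⇒ ∉ W
candidate 6: n = (3, 1, 3, -1) → π⊥ ≈ (+1.5858, -3.0000); max(|x|,|y|,|x±y|/√2) = 3.2426 > 0.8 ⇒ ∉ W
candidate 7: n = (0, -1, -1, 1) → π⊥ ≈ (+1.4142, +1.0000); max(|x|,|y|,|x±y|/√2) = 1.7071 > 0.8 ⇒ ∉ W
candidate 8: n = (-1, 1, 1, 1) → π⊥ ≈ (-1.0000, +0.4142); max(|x|,|y|,|x±y|/√2) = 1.0000 > 0.8 ⇒ ∉ W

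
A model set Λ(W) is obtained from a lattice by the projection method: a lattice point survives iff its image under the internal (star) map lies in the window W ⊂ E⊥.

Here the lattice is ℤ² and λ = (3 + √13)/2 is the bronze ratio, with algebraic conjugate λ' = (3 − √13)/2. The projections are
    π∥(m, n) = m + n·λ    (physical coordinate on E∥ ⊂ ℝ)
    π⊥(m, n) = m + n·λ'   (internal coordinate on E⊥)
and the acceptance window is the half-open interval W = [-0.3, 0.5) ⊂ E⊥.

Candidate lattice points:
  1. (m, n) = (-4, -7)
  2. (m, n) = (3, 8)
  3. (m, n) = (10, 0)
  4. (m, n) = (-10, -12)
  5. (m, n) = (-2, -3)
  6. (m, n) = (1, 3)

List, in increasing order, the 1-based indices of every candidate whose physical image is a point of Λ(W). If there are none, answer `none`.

Numerically λ ≈ 3.3028 and λ' = −1/λ ≈ -0.3028.
candidate 1: (m,n)=(-4,-7) → π∥ = -4-7·λ ≈ -27.1194, π⊥ = -4-7·λ' ≈ -1.8806 ∉ [-0.3, 0.5) ⇒ out
candidate 2: (m,n)=(3,8) → π∥ = 3+8·λ ≈ 29.4222, π⊥ = 3+8·λ' ≈ 0.5778 ∉ [-0.3, 0.5) ⇒ out
candidate 3: (m,n)=(10,0) → π∥ = 10+0·λ ≈ 10.0000, π⊥ = 10+0·λ' ≈ 10.0000 ∉ [-0.3, 0.5) ⇒ out
candidate 4: (m,n)=(-10,-12) → π∥ = -10-12·λ ≈ -49.6333, π⊥ = -10-12·λ' ≈ -6.3667 ∉ [-0.3, 0.5) ⇒ out
candidate 5: (m,n)=(-2,-3) → π∥ = -2-3·λ ≈ -11.9083, π⊥ = -2-3·λ' ≈ -1.0917 ∉ [-0.3, 0.5) ⇒ out
candidate 6: (m,n)=(1,3) → π∥ = 1+3·λ ≈ 10.9083, π⊥ = 1+3·λ' ≈ 0.0917 ∈ [-0.3, 0.5) ⇒ IN Λ

6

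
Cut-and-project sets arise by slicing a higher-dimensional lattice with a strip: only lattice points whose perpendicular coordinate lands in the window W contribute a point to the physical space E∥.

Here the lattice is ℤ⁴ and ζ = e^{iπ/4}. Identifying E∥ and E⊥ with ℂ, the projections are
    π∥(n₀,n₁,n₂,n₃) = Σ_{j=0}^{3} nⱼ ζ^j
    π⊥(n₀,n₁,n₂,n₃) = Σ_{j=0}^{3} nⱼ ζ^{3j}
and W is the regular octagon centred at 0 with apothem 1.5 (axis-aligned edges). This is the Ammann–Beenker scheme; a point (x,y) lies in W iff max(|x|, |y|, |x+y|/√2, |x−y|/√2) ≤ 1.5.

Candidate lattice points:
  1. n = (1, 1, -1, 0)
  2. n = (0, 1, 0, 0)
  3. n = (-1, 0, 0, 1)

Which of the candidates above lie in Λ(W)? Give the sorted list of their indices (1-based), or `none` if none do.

2, 3

π⊥(n) = n₀ + n₁ζ³ + n₂ζ⁶ + n₃ζ⁹ where ζ = e^{iπ/4}.
#1 (1, 1, -1, 0): internal (0.292893, 1.707107); octagon support 1.707107 vs apothem 1.5 → ∉ W
#2 (0, 1, 0, 0): internal (-0.707107, 0.707107); octagon support 1.000000 vs apothem 1.5 → ∈ W
#3 (-1, 0, 0, 1): internal (-0.292893, 0.707107); octagon support 0.707107 vs apothem 1.5 → ∈ W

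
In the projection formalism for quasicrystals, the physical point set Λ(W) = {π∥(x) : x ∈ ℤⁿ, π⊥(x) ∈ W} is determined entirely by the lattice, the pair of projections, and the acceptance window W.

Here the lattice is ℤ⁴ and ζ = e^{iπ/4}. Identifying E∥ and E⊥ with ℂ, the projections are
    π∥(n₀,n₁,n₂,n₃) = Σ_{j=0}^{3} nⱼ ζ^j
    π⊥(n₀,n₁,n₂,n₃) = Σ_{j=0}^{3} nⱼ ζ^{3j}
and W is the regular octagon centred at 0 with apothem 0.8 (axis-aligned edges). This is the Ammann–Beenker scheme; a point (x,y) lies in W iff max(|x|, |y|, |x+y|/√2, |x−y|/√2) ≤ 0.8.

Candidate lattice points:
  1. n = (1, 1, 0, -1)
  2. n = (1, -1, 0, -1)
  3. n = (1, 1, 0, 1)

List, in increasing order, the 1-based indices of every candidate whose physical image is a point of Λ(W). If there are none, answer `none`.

1

Internal map: ζ^{3j} for j=0..3 gives (1,0), (−√2/2,√2/2), (0,−1), (√2/2,√2/2).
candidate 1: n = (1, 1, 0, -1) → π⊥ ≈ (-0.41421, +0.00000); max(|x|,|y|,|x±y|/√2) = 0.41421 ≤ 0.8 ⇒ ∈ W
candidate 2: n = (1, -1, 0, -1) → π⊥ ≈ (+1.00000, -1.41421); max(|x|,|y|,|x±y|/√2) = 1.70711 > 0.8 ⇒ ∉ W
candidate 3: n = (1, 1, 0, 1) → π⊥ ≈ (+1.00000, +1.41421); max(|x|,|y|,|x±y|/√2) = 1.70711 > 0.8 ⇒ ∉ W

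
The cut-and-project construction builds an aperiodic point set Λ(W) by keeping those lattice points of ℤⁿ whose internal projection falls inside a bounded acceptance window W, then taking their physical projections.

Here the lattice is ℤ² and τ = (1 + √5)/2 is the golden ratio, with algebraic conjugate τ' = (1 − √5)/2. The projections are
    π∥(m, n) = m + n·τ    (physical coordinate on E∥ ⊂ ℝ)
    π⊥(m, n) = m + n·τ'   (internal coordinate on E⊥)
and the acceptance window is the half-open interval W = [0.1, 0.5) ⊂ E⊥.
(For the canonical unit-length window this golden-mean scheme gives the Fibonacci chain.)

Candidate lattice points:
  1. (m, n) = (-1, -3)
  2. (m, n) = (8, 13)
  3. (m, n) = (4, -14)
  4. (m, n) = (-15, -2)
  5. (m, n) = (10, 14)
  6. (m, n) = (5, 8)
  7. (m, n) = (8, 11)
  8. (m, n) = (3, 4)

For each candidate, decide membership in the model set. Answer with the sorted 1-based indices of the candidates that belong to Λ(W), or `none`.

Compute τ' = (1−√5)/2 = -0.6180, so π⊥(m,n) = m -0.6180·n.
#1 (-1,-3): internal coord -1 + (-3)·τ' = +0.8541; +0.8541 ∉ [0.1, 0.5) → out
#2 (8,13): internal coord 8 + (13)·τ' = -0.0344; -0.0344 ∉ [0.1, 0.5) → out
#3 (4,-14): internal coord 4 + (-14)·τ' = +12.6525; +12.6525 ∉ [0.1, 0.5) → out
#4 (-15,-2): internal coord -15 + (-2)·τ' = -13.7639; -13.7639 ∉ [0.1, 0.5) → out
#5 (10,14): internal coord 10 + (14)·τ' = +1.3475; +1.3475 ∉ [0.1, 0.5) → out
#6 (5,8): internal coord 5 + (8)·τ' = +0.0557; +0.0557 ∉ [0.1, 0.5) → out
#7 (8,11): internal coord 8 + (11)·τ' = +1.2016; +1.2016 ∉ [0.1, 0.5) → out
#8 (3,4): internal coord 3 + (4)·τ' = +0.5279; +0.5279 ∉ [0.1, 0.5) → out

none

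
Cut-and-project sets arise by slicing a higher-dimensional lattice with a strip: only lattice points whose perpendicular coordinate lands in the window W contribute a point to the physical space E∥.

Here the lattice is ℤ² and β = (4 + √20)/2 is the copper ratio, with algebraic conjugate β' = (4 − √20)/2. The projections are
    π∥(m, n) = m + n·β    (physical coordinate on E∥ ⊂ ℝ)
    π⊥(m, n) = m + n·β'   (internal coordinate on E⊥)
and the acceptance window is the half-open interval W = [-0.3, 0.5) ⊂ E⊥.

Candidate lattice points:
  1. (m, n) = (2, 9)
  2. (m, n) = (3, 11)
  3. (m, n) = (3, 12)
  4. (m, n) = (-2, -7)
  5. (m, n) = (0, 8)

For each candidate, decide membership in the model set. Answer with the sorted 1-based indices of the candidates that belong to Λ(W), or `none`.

1, 2, 3

β' = (4−√20)/2 ≈ -0.23607.
candidate 1: (m,n)=(2,9) → π∥ = 2+9·β ≈ 40.12461, π⊥ = 2+9·β' ≈ -0.12461 ∈ [-0.3, 0.5) ⇒ IN Λ
candidate 2: (m,n)=(3,11) → π∥ = 3+11·β ≈ 49.59675, π⊥ = 3+11·β' ≈ 0.40325 ∈ [-0.3, 0.5) ⇒ IN Λ
candidate 3: (m,n)=(3,12) → π∥ = 3+12·β ≈ 53.83282, π⊥ = 3+12·β' ≈ 0.16718 ∈ [-0.3, 0.5) ⇒ IN Λ
candidate 4: (m,n)=(-2,-7) → π∥ = -2-7·β ≈ -31.65248, π⊥ = -2-7·β' ≈ -0.34752 ∉ [-0.3, 0.5) ⇒ out
candidate 5: (m,n)=(0,8) → π∥ = 0+8·β ≈ 33.88854, π⊥ = 0+8·β' ≈ -1.88854 ∉ [-0.3, 0.5) ⇒ out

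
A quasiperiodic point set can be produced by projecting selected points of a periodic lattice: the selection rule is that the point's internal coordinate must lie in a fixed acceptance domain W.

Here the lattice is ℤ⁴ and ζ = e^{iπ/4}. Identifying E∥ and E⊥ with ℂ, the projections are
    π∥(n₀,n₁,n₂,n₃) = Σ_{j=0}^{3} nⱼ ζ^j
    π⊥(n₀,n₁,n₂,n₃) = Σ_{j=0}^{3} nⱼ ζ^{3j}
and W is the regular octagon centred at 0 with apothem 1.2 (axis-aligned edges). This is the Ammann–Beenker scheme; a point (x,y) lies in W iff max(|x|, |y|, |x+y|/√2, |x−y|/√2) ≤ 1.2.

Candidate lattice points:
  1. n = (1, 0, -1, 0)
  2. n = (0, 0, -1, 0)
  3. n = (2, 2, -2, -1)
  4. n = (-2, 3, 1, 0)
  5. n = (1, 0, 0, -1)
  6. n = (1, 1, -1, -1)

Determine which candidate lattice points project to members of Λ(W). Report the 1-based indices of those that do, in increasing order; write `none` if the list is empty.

2, 5, 6

π⊥(n) = n₀ + n₁ζ³ + n₂ζ⁶ + n₃ζ⁹ where ζ = e^{iπ/4}.
#1 (1, 0, -1, 0): internal (1.000000, 1.000000); octagon support 1.414214 vs apothem 1.2 → ∉ W
#2 (0, 0, -1, 0): internal (0.000000, 1.000000); octagon support 1.000000 vs apothem 1.2 → ∈ W
#3 (2, 2, -2, -1): internal (-0.121320, 2.707107); octagon support 2.707107 vs apothem 1.2 → ∉ W
#4 (-2, 3, 1, 0): internal (-4.121320, 1.121320); octagon support 4.121320 vs apothem 1.2 → ∉ W
#5 (1, 0, 0, -1): internal (0.292893, -0.707107); octagon support 0.707107 vs apothem 1.2 → ∈ W
#6 (1, 1, -1, -1): internal (-0.414214, 1.000000); octagon support 1.000000 vs apothem 1.2 → ∈ W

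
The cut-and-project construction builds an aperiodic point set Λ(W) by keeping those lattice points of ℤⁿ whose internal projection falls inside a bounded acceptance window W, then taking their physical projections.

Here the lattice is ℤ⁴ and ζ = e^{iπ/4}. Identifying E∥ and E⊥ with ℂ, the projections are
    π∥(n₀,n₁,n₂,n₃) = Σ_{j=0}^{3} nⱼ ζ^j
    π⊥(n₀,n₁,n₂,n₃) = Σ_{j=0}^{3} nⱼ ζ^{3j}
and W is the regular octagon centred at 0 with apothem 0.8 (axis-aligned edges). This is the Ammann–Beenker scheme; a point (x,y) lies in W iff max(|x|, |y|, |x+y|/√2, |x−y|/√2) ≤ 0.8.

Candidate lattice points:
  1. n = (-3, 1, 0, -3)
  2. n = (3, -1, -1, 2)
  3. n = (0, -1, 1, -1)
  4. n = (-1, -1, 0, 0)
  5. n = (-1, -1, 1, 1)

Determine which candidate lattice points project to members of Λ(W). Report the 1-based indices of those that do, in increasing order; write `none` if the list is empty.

4

With ζ = e^{iπ/4} the internal vectors are ζ^0,ζ^3,ζ^6,ζ^9.
candidate 1: n = (-3, 1, 0, -3) → π⊥ ≈ (-5.82843, -1.41421); max(|x|,|y|,|x±y|/√2) = 5.82843 > 0.8 ⇒ ∉ W
candidate 2: n = (3, -1, -1, 2) → π⊥ ≈ (+5.12132, +1.70711); max(|x|,|y|,|x±y|/√2) = 5.12132 > 0.8 ⇒ ∉ W
candidate 3: n = (0, -1, 1, -1) → π⊥ ≈ (+0.00000, -2.41421); max(|x|,|y|,|x±y|/√2) = 2.41421 > 0.8 ⇒ ∉ W
candidate 4: n = (-1, -1, 0, 0) → π⊥ ≈ (-0.29289, -0.70711); max(|x|,|y|,|x±y|/√2) = 0.70711 ≤ 0.8 ⇒ ∈ W
candidate 5: n = (-1, -1, 1, 1) → π⊥ ≈ (+0.41421, -1.00000); max(|x|,|y|,|x±y|/√2) = 1.00000 > 0.8 ⇒ ∉ W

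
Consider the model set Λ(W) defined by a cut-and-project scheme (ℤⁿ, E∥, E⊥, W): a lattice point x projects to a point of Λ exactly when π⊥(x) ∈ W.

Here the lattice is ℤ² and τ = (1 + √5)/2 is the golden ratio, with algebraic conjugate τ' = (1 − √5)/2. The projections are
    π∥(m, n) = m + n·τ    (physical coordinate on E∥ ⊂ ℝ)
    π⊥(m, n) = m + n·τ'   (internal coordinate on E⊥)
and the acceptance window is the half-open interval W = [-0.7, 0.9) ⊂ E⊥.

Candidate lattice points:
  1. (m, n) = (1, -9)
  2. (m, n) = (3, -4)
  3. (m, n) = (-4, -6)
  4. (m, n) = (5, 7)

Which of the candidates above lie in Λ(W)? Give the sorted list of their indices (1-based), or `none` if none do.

τ' = (1−√5)/2 ≈ -0.618034.
candidate 1: (m,n)=(1,-9) → π∥ = 1-9·τ ≈ -13.562306, π⊥ = 1-9·τ' ≈ 6.562306 ∉ [-0.7, 0.9) ⇒ out
candidate 2: (m,n)=(3,-4) → π∥ = 3-4·τ ≈ -3.472136, π⊥ = 3-4·τ' ≈ 5.472136 ∉ [-0.7, 0.9) ⇒ out
candidate 3: (m,n)=(-4,-6) → π∥ = -4-6·τ ≈ -13.708204, π⊥ = -4-6·τ' ≈ -0.291796 ∈ [-0.7, 0.9) ⇒ IN Λ
candidate 4: (m,n)=(5,7) → π∥ = 5+7·τ ≈ 16.326238, π⊥ = 5+7·τ' ≈ 0.673762 ∈ [-0.7, 0.9) ⇒ IN Λ

3, 4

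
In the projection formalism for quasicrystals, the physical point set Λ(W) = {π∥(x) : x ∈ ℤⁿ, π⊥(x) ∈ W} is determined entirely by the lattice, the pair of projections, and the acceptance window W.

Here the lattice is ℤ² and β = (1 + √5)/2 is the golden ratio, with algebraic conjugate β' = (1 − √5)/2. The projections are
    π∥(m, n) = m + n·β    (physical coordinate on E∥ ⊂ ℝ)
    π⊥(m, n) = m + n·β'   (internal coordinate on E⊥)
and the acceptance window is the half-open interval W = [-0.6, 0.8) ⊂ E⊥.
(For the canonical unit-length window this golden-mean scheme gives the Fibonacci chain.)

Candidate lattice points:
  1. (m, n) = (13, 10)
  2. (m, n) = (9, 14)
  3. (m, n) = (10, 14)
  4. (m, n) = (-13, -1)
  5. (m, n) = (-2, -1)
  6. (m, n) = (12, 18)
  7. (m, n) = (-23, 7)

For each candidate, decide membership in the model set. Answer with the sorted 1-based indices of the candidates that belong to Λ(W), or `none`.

Numerically β ≈ 1.618034 and β' = −1/β ≈ -0.618034.
#1 (13,10): internal coord 13 + (10)·β' = +6.819660; +6.819660 ∉ [-0.6, 0.8) → out
#2 (9,14): internal coord 9 + (14)·β' = +0.347524; +0.347524 ∈ [-0.6, 0.8) → IN Λ
#3 (10,14): internal coord 10 + (14)·β' = +1.347524; +1.347524 ∉ [-0.6, 0.8) → out
#4 (-13,-1): internal coord -13 + (-1)·β' = -12.381966; -12.381966 ∉ [-0.6, 0.8) → out
#5 (-2,-1): internal coord -2 + (-1)·β' = -1.381966; -1.381966 ∉ [-0.6, 0.8) → out
#6 (12,18): internal coord 12 + (18)·β' = +0.875388; +0.875388 ∉ [-0.6, 0.8) → out
#7 (-23,7): internal coord -23 + (7)·β' = -27.326238; -27.326238 ∉ [-0.6, 0.8) → out

2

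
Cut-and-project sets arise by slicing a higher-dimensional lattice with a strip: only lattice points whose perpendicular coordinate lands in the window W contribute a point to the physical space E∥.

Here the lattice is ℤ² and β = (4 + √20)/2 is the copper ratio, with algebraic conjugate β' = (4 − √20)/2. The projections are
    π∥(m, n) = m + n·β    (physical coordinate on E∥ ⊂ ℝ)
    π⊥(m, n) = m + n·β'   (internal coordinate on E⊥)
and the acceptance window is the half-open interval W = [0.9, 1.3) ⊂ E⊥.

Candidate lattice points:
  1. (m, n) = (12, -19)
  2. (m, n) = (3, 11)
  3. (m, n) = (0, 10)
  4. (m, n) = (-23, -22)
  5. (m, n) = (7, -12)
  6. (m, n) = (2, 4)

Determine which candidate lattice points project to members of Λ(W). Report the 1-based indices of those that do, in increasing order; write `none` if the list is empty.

Compute β' = (4−√20)/2 = -0.23607, so π⊥(m,n) = m -0.23607·n.
#1 (12,-19): internal coord 12 + (-19)·β' = +16.48529; +16.48529 ∉ [0.9, 1.3) → out
#2 (3,11): internal coord 3 + (11)·β' = +0.40325; +0.40325 ∉ [0.9, 1.3) → out
#3 (0,10): internal coord 0 + (10)·β' = -2.36068; -2.36068 ∉ [0.9, 1.3) → out
#4 (-23,-22): internal coord -23 + (-22)·β' = -17.80650; -17.80650 ∉ [0.9, 1.3) → out
#5 (7,-12): internal coord 7 + (-12)·β' = +9.83282; +9.83282 ∉ [0.9, 1.3) → out
#6 (2,4): internal coord 2 + (4)·β' = +1.05573; +1.05573 ∈ [0.9, 1.3) → IN Λ

6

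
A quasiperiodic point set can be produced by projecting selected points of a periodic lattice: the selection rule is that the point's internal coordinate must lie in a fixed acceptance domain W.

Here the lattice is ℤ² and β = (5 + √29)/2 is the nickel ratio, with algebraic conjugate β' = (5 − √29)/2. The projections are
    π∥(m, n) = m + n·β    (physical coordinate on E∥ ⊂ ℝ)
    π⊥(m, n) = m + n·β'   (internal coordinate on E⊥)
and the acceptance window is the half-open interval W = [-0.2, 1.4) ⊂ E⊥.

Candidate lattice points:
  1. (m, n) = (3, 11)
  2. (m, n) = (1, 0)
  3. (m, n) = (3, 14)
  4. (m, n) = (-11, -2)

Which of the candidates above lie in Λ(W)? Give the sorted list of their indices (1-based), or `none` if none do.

1, 2, 3

β' = (5−√29)/2 ≈ -0.1926.
candidate 1: (m,n)=(3,11) → π∥ = 3+11·β ≈ 60.1184, π⊥ = 3+11·β' ≈ 0.8816 ∈ [-0.2, 1.4) ⇒ IN Λ
candidate 2: (m,n)=(1,0) → π∥ = 1+0·β ≈ 1.0000, π⊥ = 1+0·β' ≈ 1.0000 ∈ [-0.2, 1.4) ⇒ IN Λ
candidate 3: (m,n)=(3,14) → π∥ = 3+14·β ≈ 75.6962, π⊥ = 3+14·β' ≈ 0.3038 ∈ [-0.2, 1.4) ⇒ IN Λ
candidate 4: (m,n)=(-11,-2) → π∥ = -11-2·β ≈ -21.3852, π⊥ = -11-2·β' ≈ -10.6148 ∉ [-0.2, 1.4) ⇒ out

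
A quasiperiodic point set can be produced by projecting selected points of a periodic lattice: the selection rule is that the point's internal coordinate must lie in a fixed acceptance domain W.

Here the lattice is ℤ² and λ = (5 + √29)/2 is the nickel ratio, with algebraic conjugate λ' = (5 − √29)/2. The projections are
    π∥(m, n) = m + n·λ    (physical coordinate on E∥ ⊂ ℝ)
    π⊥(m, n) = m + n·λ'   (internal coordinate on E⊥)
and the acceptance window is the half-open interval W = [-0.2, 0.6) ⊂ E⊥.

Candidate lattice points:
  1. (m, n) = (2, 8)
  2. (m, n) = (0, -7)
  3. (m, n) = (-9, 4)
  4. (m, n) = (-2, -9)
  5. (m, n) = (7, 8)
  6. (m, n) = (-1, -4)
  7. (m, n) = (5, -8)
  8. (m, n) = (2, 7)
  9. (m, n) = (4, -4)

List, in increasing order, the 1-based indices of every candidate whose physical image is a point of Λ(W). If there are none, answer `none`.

1

λ' = (5−√29)/2 ≈ -0.19258.
[1] lift (2,8): star map gives 0.45934; window check -0.2 ≤ 0.45934 < 0.6 is true → IN Λ
[2] lift (0,-7): star map gives 1.34808; window check -0.2 ≤ 1.34808 < 0.6 is false → out
[3] lift (-9,4): star map gives -9.77033; window check -0.2 ≤ -9.77033 < 0.6 is false → out
[4] lift (-2,-9): star map gives -0.26676; window check -0.2 ≤ -0.26676 < 0.6 is false → out
[5] lift (7,8): star map gives 5.45934; window check -0.2 ≤ 5.45934 < 0.6 is false → out
[6] lift (-1,-4): star map gives -0.22967; window check -0.2 ≤ -0.22967 < 0.6 is false → out
[7] lift (5,-8): star map gives 6.54066; window check -0.2 ≤ 6.54066 < 0.6 is false → out
[8] lift (2,7): star map gives 0.65192; window check -0.2 ≤ 0.65192 < 0.6 is false → out
[9] lift (4,-4): star map gives 4.77033; window check -0.2 ≤ 4.77033 < 0.6 is false → out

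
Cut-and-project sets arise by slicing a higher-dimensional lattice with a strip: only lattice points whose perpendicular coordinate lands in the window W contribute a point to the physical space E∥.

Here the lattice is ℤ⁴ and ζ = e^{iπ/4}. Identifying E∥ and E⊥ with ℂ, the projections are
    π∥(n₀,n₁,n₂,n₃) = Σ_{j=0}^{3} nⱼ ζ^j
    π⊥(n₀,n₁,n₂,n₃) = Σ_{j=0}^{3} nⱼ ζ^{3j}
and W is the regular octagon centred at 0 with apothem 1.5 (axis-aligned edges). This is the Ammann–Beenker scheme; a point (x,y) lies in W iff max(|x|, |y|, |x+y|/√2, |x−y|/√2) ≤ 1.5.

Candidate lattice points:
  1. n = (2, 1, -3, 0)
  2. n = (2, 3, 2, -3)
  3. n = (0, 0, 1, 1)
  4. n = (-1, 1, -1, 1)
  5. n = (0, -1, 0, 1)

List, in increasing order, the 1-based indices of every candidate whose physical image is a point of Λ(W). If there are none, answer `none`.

3, 5

With ζ = e^{iπ/4} the internal vectors are ζ^0,ζ^3,ζ^6,ζ^9.
#1 (2, 1, -3, 0): internal (1.29289, 3.70711); octagon support 3.70711 vs apothem 1.5 → ∉ W
#2 (2, 3, 2, -3): internal (-2.24264, -2.00000); octagon support 3.00000 vs apothem 1.5 → ∉ W
#3 (0, 0, 1, 1): internal (0.70711, -0.29289); octagon support 0.70711 vs apothem 1.5 → ∈ W
#4 (-1, 1, -1, 1): internal (-1.00000, 2.41421); octagon support 2.41421 vs apothem 1.5 → ∉ W
#5 (0, -1, 0, 1): internal (1.41421, 0.00000); octagon support 1.41421 vs apothem 1.5 → ∈ W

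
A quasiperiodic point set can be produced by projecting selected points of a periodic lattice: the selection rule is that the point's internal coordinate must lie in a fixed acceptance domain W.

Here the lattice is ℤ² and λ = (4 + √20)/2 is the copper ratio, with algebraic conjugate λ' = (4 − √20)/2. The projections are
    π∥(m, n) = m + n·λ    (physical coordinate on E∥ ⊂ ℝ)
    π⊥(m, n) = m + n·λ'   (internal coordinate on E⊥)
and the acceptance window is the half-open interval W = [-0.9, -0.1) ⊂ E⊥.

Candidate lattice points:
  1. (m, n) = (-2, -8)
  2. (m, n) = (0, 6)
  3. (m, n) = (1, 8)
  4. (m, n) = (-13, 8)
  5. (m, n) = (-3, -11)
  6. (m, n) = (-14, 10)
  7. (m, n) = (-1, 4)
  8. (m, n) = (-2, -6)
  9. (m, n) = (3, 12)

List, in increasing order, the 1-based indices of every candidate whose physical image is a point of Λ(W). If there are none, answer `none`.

Compute λ' = (4−√20)/2 = -0.236068, so π⊥(m,n) = m -0.236068·n.
[1] lift (-2,-8): star map gives -0.111456; window check -0.9 ≤ -0.111456 < -0.1 is true → IN Λ
[2] lift (0,6): star map gives -1.416408; window check -0.9 ≤ -1.416408 < -0.1 is false → out
[3] lift (1,8): star map gives -0.888544; window check -0.9 ≤ -0.888544 < -0.1 is true → IN Λ
[4] lift (-13,8): star map gives -14.888544; window check -0.9 ≤ -14.888544 < -0.1 is false → out
[5] lift (-3,-11): star map gives -0.403252; window check -0.9 ≤ -0.403252 < -0.1 is true → IN Λ
[6] lift (-14,10): star map gives -16.360680; window check -0.9 ≤ -16.360680 < -0.1 is false → out
[7] lift (-1,4): star map gives -1.944272; window check -0.9 ≤ -1.944272 < -0.1 is false → out
[8] lift (-2,-6): star map gives -0.583592; window check -0.9 ≤ -0.583592 < -0.1 is true → IN Λ
[9] lift (3,12): star map gives 0.167184; window check -0.9 ≤ 0.167184 < -0.1 is false → out

1, 3, 5, 8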